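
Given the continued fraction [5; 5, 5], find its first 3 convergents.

5/1, 26/5, 135/26

Using the convergent recurrence p_i = a_i*p_{i-1} + p_{i-2}, q_i = a_i*q_{i-1} + q_{i-2} with p_{-2}=0, p_{-1}=1, q_{-2}=1, q_{-1}=0:
  i=0: a_0=5, p_0 = 5*1 + 0 = 5, q_0 = 5*0 + 1 = 1.
  i=1: a_1=5, p_1 = 5*5 + 1 = 26, q_1 = 5*1 + 0 = 5.
  i=2: a_2=5, p_2 = 5*26 + 5 = 135, q_2 = 5*5 + 1 = 26.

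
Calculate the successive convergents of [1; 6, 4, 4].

Using the convergent recurrence p_i = a_i*p_{i-1} + p_{i-2}, q_i = a_i*q_{i-1} + q_{i-2} with p_{-2}=0, p_{-1}=1, q_{-2}=1, q_{-1}=0:
  i=0: a_0=1, p_0 = 1*1 + 0 = 1, q_0 = 1*0 + 1 = 1.
  i=1: a_1=6, p_1 = 6*1 + 1 = 7, q_1 = 6*1 + 0 = 6.
  i=2: a_2=4, p_2 = 4*7 + 1 = 29, q_2 = 4*6 + 1 = 25.
  i=3: a_3=4, p_3 = 4*29 + 7 = 123, q_3 = 4*25 + 6 = 106.

1/1, 7/6, 29/25, 123/106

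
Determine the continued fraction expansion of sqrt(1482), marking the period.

[38; (2, 76)]

Write x_i = (sqrt(1482) + m_i)/d_i with (m_0, d_0) = (0, 1). a_0 = floor(sqrt(1482)) = 38, since 38^2 = 1444 <= 1482 < 1521 = 39^2.
Iterate m_{i+1} = d_i*a_i - m_i, d_{i+1} = (1482 - m_{i+1}^2)/d_i, a_{i+1} = floor((a_0 + m_{i+1})/d_{i+1}):
  m_1 = 1*38 - 0 = 38, d_1 = (1482 - 38^2)/1 = 38/1 = 38, a_1 = floor((38 + 38)/38) = 2.
  m_2 = 38*2 - 38 = 38, d_2 = (1482 - 38^2)/38 = 38/38 = 1, a_2 = floor((38 + 38)/1) = 76.
  m_3 = 1*76 - 38 = 38, d_3 = (1482 - 38^2)/1 = 38/1 = 38: (m_3, d_3) = (m_1, d_1) = (38, 38), so from here the quotients repeat a_1, a_2; the period length is 2.
Hence the expansion of sqrt(1482) is a_0 = 38 followed by the repeating block 2, 76 (period 2).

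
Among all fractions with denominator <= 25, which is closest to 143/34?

Expand x = 143/34 as a continued fraction with the Euclidean algorithm:
  143 = 4*34 + 7, so a_0 = 4.
  34 = 4*7 + 6, so a_1 = 4.
  7 = 1*6 + 1, so a_2 = 1.
  6 = 6*1 + 0, so a_3 = 6.
so x = [4; 4, 1, 6].
Convergents (p_i = a_i*p_{i-1} + p_{i-2}, q_i = a_i*q_{i-1} + q_{i-2} with p_{-2}=0, p_{-1}=1, q_{-2}=1, q_{-1}=0), until the denominator exceeds 25:
  i=0: a_0=4, p_0 = 4*1 + 0 = 4, q_0 = 4*0 + 1 = 1.
  i=1: a_1=4, p_1 = 4*4 + 1 = 17, q_1 = 4*1 + 0 = 4.
  i=2: a_2=1, p_2 = 1*17 + 4 = 21, q_2 = 1*4 + 1 = 5.
  i=3: a_3=6, p_3 = 6*21 + 17 = 143, q_3 = 6*5 + 4 = 34.
q_3 = 34 > 25, so the last convergent with denominator <= 25 is p_2/q_2 = 21/5.
The closest fraction with denominator <= 25 is either p_2/q_2 or the intermediate fraction (k*p_2 + p_1)/(k*q_2 + q_1) with the largest k >= 1 whose denominator stays <= 25; these approach x as k grows, and every other convergent or intermediate fraction in range is farther away.
Largest k: floor((25 - q_1)/q_2) = floor((25 - 4)/5) = 4.
That gives (4*21 + 17)/(4*5 + 4) = 101/24.
Compare the errors: |x - 21/5| = |143*5 - 21*34|/(34*5) = 1/170, and |x - 101/24| = |143*24 - 101*34|/(34*24) = 2/816.
Cross-multiplying, 2*170 = 340 < 816 = 1*816, so 2/816 is smaller: the intermediate fraction 101/24 is closer to x than 21/5.

101/24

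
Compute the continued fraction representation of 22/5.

Run the Euclidean algorithm on 22 and 5; the successive quotients are the partial quotients a_0, a_1, ... (each step inverts the fractional part left over by the previous one):
  22 = 4*5 + 2, so a_0 = 4.
  5 = 2*2 + 1, so a_1 = 2.
  2 = 2*1 + 0, so a_2 = 2.
The remainder reaches 0 after 3 divisions, so the expansion has 3 partial quotients, read off in order.

[4; 2, 2]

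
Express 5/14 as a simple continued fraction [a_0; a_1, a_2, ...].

Run the Euclidean algorithm on 5 and 14; the successive quotients are the partial quotients a_0, a_1, ... (each step inverts the fractional part left over by the previous one):
  5 = 0*14 + 5, so a_0 = 0.
  14 = 2*5 + 4, so a_1 = 2.
  5 = 1*4 + 1, so a_2 = 1.
  4 = 4*1 + 0, so a_3 = 4.
The remainder reaches 0 after 4 divisions, so the expansion has 4 partial quotients, read off in order.

[0; 2, 1, 4]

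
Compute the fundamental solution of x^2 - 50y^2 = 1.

First expand sqrt(50) as a continued fraction. With x_i = (sqrt(50) + m_i)/d_i and (m_0, d_0) = (0, 1): a_0 = floor(sqrt(50)) = 7, since 7^2 = 49 <= 50 < 64 = 8^2.
Iterate m_{i+1} = d_i*a_i - m_i, d_{i+1} = (50 - m_{i+1}^2)/d_i, a_{i+1} = floor((a_0 + m_{i+1})/d_{i+1}):
  m_1 = 1*7 - 0 = 7, d_1 = (50 - 7^2)/1 = 1/1 = 1, a_1 = floor((7 + 7)/1) = 14.
  m_2 = 1*14 - 7 = 7, d_2 = (50 - 7^2)/1 = 1/1 = 1: (m_2, d_2) = (m_1, d_1) = (7, 1), so from here the quotient a_1 repeats; the period length is 1.
So sqrt(50) = [7; (14)] with period length k = 1.
k is odd, so (p_{k-1}, q_{k-1}) only solves x^2 - 50y^2 = -1 and the fundamental solution of x^2 - 50y^2 = 1 is (p_{2k-1}, q_{2k-1}) = (p_1, q_1); compute convergents through index 1, running through the period twice.
Convergents (p_i = a_i*p_{i-1} + p_{i-2}, q_i = a_i*q_{i-1} + q_{i-2} with p_{-2}=0, p_{-1}=1, q_{-2}=1, q_{-1}=0):
  i=0: a_0=7, p_0 = 7*1 + 0 = 7, q_0 = 7*0 + 1 = 1.
  i=1: a_1=14, p_1 = 14*7 + 1 = 99, q_1 = 14*1 + 0 = 14.
Indeed p_0^2 - 50*q_0^2 = 49 - 50 = -1, not +1.
Check: 99^2 - 50*14^2 = 9801 - 9800 = 1, so (x, y) = (99, 14) solves the equation, and by the theorem it is the least positive solution.

(x, y) = (99, 14)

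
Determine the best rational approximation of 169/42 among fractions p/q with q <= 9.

4/1

Expand x = 169/42 as a continued fraction with the Euclidean algorithm:
  169 = 4*42 + 1, so a_0 = 4.
  42 = 42*1 + 0, so a_1 = 42.
so x = [4; 42].
Convergents (p_i = a_i*p_{i-1} + p_{i-2}, q_i = a_i*q_{i-1} + q_{i-2} with p_{-2}=0, p_{-1}=1, q_{-2}=1, q_{-1}=0), until the denominator exceeds 9:
  i=0: a_0=4, p_0 = 4*1 + 0 = 4, q_0 = 4*0 + 1 = 1.
  i=1: a_1=42, p_1 = 42*4 + 1 = 169, q_1 = 42*1 + 0 = 42.
q_1 = 42 > 9, so the last convergent with denominator <= 9 is p_0/q_0 = 4/1.
The closest fraction with denominator <= 9 is either p_0/q_0 or the intermediate fraction (k*p_0 + p_{-1})/(k*q_0 + q_{-1}) with the largest k >= 1 whose denominator stays <= 9; these approach x as k grows, and every other convergent or intermediate fraction in range is farther away.
Largest k: floor((9 - q_{-1})/q_0) = floor((9 - 0)/1) = 9 (using the seeds p_{-1} = 1, q_{-1} = 0).
That gives (9*4 + 1)/(9*1 + 0) = 37/9.
Compare the errors: |x - 4/1| = |169*1 - 4*42|/(42*1) = 1/42, and |x - 37/9| = |169*9 - 37*42|/(42*9) = 33/378.
Cross-multiplying, 1*378 = 378 < 1386 = 33*42, so 1/42 is smaller: the convergent 4/1 is closer to x than 37/9.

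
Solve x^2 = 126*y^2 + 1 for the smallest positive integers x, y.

(x, y) = (449, 40)

First expand sqrt(126) as a continued fraction. With x_i = (sqrt(126) + m_i)/d_i and (m_0, d_0) = (0, 1): a_0 = floor(sqrt(126)) = 11, since 11^2 = 121 <= 126 < 144 = 12^2.
Iterate m_{i+1} = d_i*a_i - m_i, d_{i+1} = (126 - m_{i+1}^2)/d_i, a_{i+1} = floor((a_0 + m_{i+1})/d_{i+1}):
  m_1 = 1*11 - 0 = 11, d_1 = (126 - 11^2)/1 = 5/1 = 5, a_1 = floor((11 + 11)/5) = 4.
  m_2 = 5*4 - 11 = 9, d_2 = (126 - 9^2)/5 = 45/5 = 9, a_2 = floor((11 + 9)/9) = 2.
  m_3 = 9*2 - 9 = 9, d_3 = (126 - 9^2)/9 = 45/9 = 5, a_3 = floor((11 + 9)/5) = 4.
  m_4 = 5*4 - 9 = 11, d_4 = (126 - 11^2)/5 = 5/5 = 1, a_4 = floor((11 + 11)/1) = 22.
  m_5 = 1*22 - 11 = 11, d_5 = (126 - 11^2)/1 = 5/1 = 5: (m_5, d_5) = (m_1, d_1) = (11, 5), so from here the quotients repeat a_1, ..., a_4; the period length is 4.
So sqrt(126) = [11; (4, 2, 4, 22)] with period length k = 4.
k is even, so the fundamental solution of x^2 - 126y^2 = 1 is (p_{k-1}, q_{k-1}) = (p_3, q_3); compute convergents through index 3.
Convergents (p_i = a_i*p_{i-1} + p_{i-2}, q_i = a_i*q_{i-1} + q_{i-2} with p_{-2}=0, p_{-1}=1, q_{-2}=1, q_{-1}=0):
  i=0: a_0=11, p_0 = 11*1 + 0 = 11, q_0 = 11*0 + 1 = 1.
  i=1: a_1=4, p_1 = 4*11 + 1 = 45, q_1 = 4*1 + 0 = 4.
  i=2: a_2=2, p_2 = 2*45 + 11 = 101, q_2 = 2*4 + 1 = 9.
  i=3: a_3=4, p_3 = 4*101 + 45 = 449, q_3 = 4*9 + 4 = 40.
Check: 449^2 - 126*40^2 = 201601 - 201600 = 1, so (x, y) = (449, 40) solves the equation, and by the theorem it is the least positive solution.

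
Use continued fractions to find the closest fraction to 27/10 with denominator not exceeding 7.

19/7

Expand x = 27/10 as a continued fraction with the Euclidean algorithm:
  27 = 2*10 + 7, so a_0 = 2.
  10 = 1*7 + 3, so a_1 = 1.
  7 = 2*3 + 1, so a_2 = 2.
  3 = 3*1 + 0, so a_3 = 3.
so x = [2; 1, 2, 3].
Convergents (p_i = a_i*p_{i-1} + p_{i-2}, q_i = a_i*q_{i-1} + q_{i-2} with p_{-2}=0, p_{-1}=1, q_{-2}=1, q_{-1}=0), until the denominator exceeds 7:
  i=0: a_0=2, p_0 = 2*1 + 0 = 2, q_0 = 2*0 + 1 = 1.
  i=1: a_1=1, p_1 = 1*2 + 1 = 3, q_1 = 1*1 + 0 = 1.
  i=2: a_2=2, p_2 = 2*3 + 2 = 8, q_2 = 2*1 + 1 = 3.
  i=3: a_3=3, p_3 = 3*8 + 3 = 27, q_3 = 3*3 + 1 = 10.
q_3 = 10 > 7, so the last convergent with denominator <= 7 is p_2/q_2 = 8/3.
The closest fraction with denominator <= 7 is either p_2/q_2 or the intermediate fraction (k*p_2 + p_1)/(k*q_2 + q_1) with the largest k >= 1 whose denominator stays <= 7; these approach x as k grows, and every other convergent or intermediate fraction in range is farther away.
Largest k: floor((7 - q_1)/q_2) = floor((7 - 1)/3) = 2.
That gives (2*8 + 3)/(2*3 + 1) = 19/7.
Compare the errors: |x - 8/3| = |27*3 - 8*10|/(10*3) = 1/30, and |x - 19/7| = |27*7 - 19*10|/(10*7) = 1/70.
Cross-multiplying, 1*30 = 30 < 70 = 1*70, so 1/70 is smaller: the intermediate fraction 19/7 is closer to x than 8/3.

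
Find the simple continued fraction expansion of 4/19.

[0; 4, 1, 3]

Run the Euclidean algorithm on 4 and 19; the successive quotients are the partial quotients a_0, a_1, ... (each step inverts the fractional part left over by the previous one):
  4 = 0*19 + 4, so a_0 = 0.
  19 = 4*4 + 3, so a_1 = 4.
  4 = 1*3 + 1, so a_2 = 1.
  3 = 3*1 + 0, so a_3 = 3.
The remainder reaches 0 after 4 divisions, so the expansion has 4 partial quotients, read off in order.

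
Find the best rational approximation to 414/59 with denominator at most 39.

Expand x = 414/59 as a continued fraction with the Euclidean algorithm:
  414 = 7*59 + 1, so a_0 = 7.
  59 = 59*1 + 0, so a_1 = 59.
so x = [7; 59].
Convergents (p_i = a_i*p_{i-1} + p_{i-2}, q_i = a_i*q_{i-1} + q_{i-2} with p_{-2}=0, p_{-1}=1, q_{-2}=1, q_{-1}=0), until the denominator exceeds 39:
  i=0: a_0=7, p_0 = 7*1 + 0 = 7, q_0 = 7*0 + 1 = 1.
  i=1: a_1=59, p_1 = 59*7 + 1 = 414, q_1 = 59*1 + 0 = 59.
q_1 = 59 > 39, so the last convergent with denominator <= 39 is p_0/q_0 = 7/1.
The closest fraction with denominator <= 39 is either p_0/q_0 or the intermediate fraction (k*p_0 + p_{-1})/(k*q_0 + q_{-1}) with the largest k >= 1 whose denominator stays <= 39; these approach x as k grows, and every other convergent or intermediate fraction in range is farther away.
Largest k: floor((39 - q_{-1})/q_0) = floor((39 - 0)/1) = 39 (using the seeds p_{-1} = 1, q_{-1} = 0).
That gives (39*7 + 1)/(39*1 + 0) = 274/39.
Compare the errors: |x - 7/1| = |414*1 - 7*59|/(59*1) = 1/59, and |x - 274/39| = |414*39 - 274*59|/(59*39) = 20/2301.
Cross-multiplying, 20*59 = 1180 < 2301 = 1*2301, so 20/2301 is smaller: the intermediate fraction 274/39 is closer to x than 7/1.

274/39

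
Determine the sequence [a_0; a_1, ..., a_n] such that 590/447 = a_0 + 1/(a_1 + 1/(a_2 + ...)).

[1; 3, 7, 1, 17]

Run the Euclidean algorithm on 590 and 447; the successive quotients are the partial quotients a_0, a_1, ... (each step inverts the fractional part left over by the previous one):
  590 = 1*447 + 143, so a_0 = 1.
  447 = 3*143 + 18, so a_1 = 3.
  143 = 7*18 + 17, so a_2 = 7.
  18 = 1*17 + 1, so a_3 = 1.
  17 = 17*1 + 0, so a_4 = 17.
The remainder reaches 0 after 5 divisions, so the expansion has 5 partial quotients, read off in order.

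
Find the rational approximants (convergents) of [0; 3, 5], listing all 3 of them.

Using the convergent recurrence p_i = a_i*p_{i-1} + p_{i-2}, q_i = a_i*q_{i-1} + q_{i-2} with p_{-2}=0, p_{-1}=1, q_{-2}=1, q_{-1}=0:
  i=0: a_0=0, p_0 = 0*1 + 0 = 0, q_0 = 0*0 + 1 = 1.
  i=1: a_1=3, p_1 = 3*0 + 1 = 1, q_1 = 3*1 + 0 = 3.
  i=2: a_2=5, p_2 = 5*1 + 0 = 5, q_2 = 5*3 + 1 = 16.

0/1, 1/3, 5/16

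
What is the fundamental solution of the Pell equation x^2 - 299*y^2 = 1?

(x, y) = (415, 24)

First expand sqrt(299) as a continued fraction. With x_i = (sqrt(299) + m_i)/d_i and (m_0, d_0) = (0, 1): a_0 = floor(sqrt(299)) = 17, since 17^2 = 289 <= 299 < 324 = 18^2.
Iterate m_{i+1} = d_i*a_i - m_i, d_{i+1} = (299 - m_{i+1}^2)/d_i, a_{i+1} = floor((a_0 + m_{i+1})/d_{i+1}):
  m_1 = 1*17 - 0 = 17, d_1 = (299 - 17^2)/1 = 10/1 = 10, a_1 = floor((17 + 17)/10) = 3.
  m_2 = 10*3 - 17 = 13, d_2 = (299 - 13^2)/10 = 130/10 = 13, a_2 = floor((17 + 13)/13) = 2.
  m_3 = 13*2 - 13 = 13, d_3 = (299 - 13^2)/13 = 130/13 = 10, a_3 = floor((17 + 13)/10) = 3.
  m_4 = 10*3 - 13 = 17, d_4 = (299 - 17^2)/10 = 10/10 = 1, a_4 = floor((17 + 17)/1) = 34.
  m_5 = 1*34 - 17 = 17, d_5 = (299 - 17^2)/1 = 10/1 = 10: (m_5, d_5) = (m_1, d_1) = (17, 10), so from here the quotients repeat a_1, ..., a_4; the period length is 4.
So sqrt(299) = [17; (3, 2, 3, 34)] with period length k = 4.
k is even, so the fundamental solution of x^2 - 299y^2 = 1 is (p_{k-1}, q_{k-1}) = (p_3, q_3); compute convergents through index 3.
Convergents (p_i = a_i*p_{i-1} + p_{i-2}, q_i = a_i*q_{i-1} + q_{i-2} with p_{-2}=0, p_{-1}=1, q_{-2}=1, q_{-1}=0):
  i=0: a_0=17, p_0 = 17*1 + 0 = 17, q_0 = 17*0 + 1 = 1.
  i=1: a_1=3, p_1 = 3*17 + 1 = 52, q_1 = 3*1 + 0 = 3.
  i=2: a_2=2, p_2 = 2*52 + 17 = 121, q_2 = 2*3 + 1 = 7.
  i=3: a_3=3, p_3 = 3*121 + 52 = 415, q_3 = 3*7 + 3 = 24.
Check: 415^2 - 299*24^2 = 172225 - 172224 = 1, so (x, y) = (415, 24) solves the equation, and by the theorem it is the least positive solution.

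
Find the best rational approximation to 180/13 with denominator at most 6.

Expand x = 180/13 as a continued fraction with the Euclidean algorithm:
  180 = 13*13 + 11, so a_0 = 13.
  13 = 1*11 + 2, so a_1 = 1.
  11 = 5*2 + 1, so a_2 = 5.
  2 = 2*1 + 0, so a_3 = 2.
so x = [13; 1, 5, 2].
Convergents (p_i = a_i*p_{i-1} + p_{i-2}, q_i = a_i*q_{i-1} + q_{i-2} with p_{-2}=0, p_{-1}=1, q_{-2}=1, q_{-1}=0), until the denominator exceeds 6:
  i=0: a_0=13, p_0 = 13*1 + 0 = 13, q_0 = 13*0 + 1 = 1.
  i=1: a_1=1, p_1 = 1*13 + 1 = 14, q_1 = 1*1 + 0 = 1.
  i=2: a_2=5, p_2 = 5*14 + 13 = 83, q_2 = 5*1 + 1 = 6.
  i=3: a_3=2, p_3 = 2*83 + 14 = 180, q_3 = 2*6 + 1 = 13.
q_3 = 13 > 6, so the last convergent with denominator <= 6 is p_2/q_2 = 83/6.
The closest fraction with denominator <= 6 is either p_2/q_2 or the intermediate fraction (k*p_2 + p_1)/(k*q_2 + q_1) with the largest k >= 1 whose denominator stays <= 6; these approach x as k grows, and every other convergent or intermediate fraction in range is farther away.
Largest k: floor((6 - q_1)/q_2) = floor((6 - 1)/6) = 0.
Since k = 0, no intermediate fraction beyond p_2/q_2 has denominator <= 6, so the convergent 83/6 is the closest (its error is |180*6 - 83*13|/(13*6) = 1/78).

83/6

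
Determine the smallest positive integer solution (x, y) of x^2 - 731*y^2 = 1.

(x, y) = (730, 27)

First expand sqrt(731) as a continued fraction. With x_i = (sqrt(731) + m_i)/d_i and (m_0, d_0) = (0, 1): a_0 = floor(sqrt(731)) = 27, since 27^2 = 729 <= 731 < 784 = 28^2.
Iterate m_{i+1} = d_i*a_i - m_i, d_{i+1} = (731 - m_{i+1}^2)/d_i, a_{i+1} = floor((a_0 + m_{i+1})/d_{i+1}):
  m_1 = 1*27 - 0 = 27, d_1 = (731 - 27^2)/1 = 2/1 = 2, a_1 = floor((27 + 27)/2) = 27.
  m_2 = 2*27 - 27 = 27, d_2 = (731 - 27^2)/2 = 2/2 = 1, a_2 = floor((27 + 27)/1) = 54.
  m_3 = 1*54 - 27 = 27, d_3 = (731 - 27^2)/1 = 2/1 = 2: (m_3, d_3) = (m_1, d_1) = (27, 2), so from here the quotients repeat a_1, a_2; the period length is 2.
So sqrt(731) = [27; (27, 54)] with period length k = 2.
k is even, so the fundamental solution of x^2 - 731y^2 = 1 is (p_{k-1}, q_{k-1}) = (p_1, q_1); compute convergents through index 1.
Convergents (p_i = a_i*p_{i-1} + p_{i-2}, q_i = a_i*q_{i-1} + q_{i-2} with p_{-2}=0, p_{-1}=1, q_{-2}=1, q_{-1}=0):
  i=0: a_0=27, p_0 = 27*1 + 0 = 27, q_0 = 27*0 + 1 = 1.
  i=1: a_1=27, p_1 = 27*27 + 1 = 730, q_1 = 27*1 + 0 = 27.
Check: 730^2 - 731*27^2 = 532900 - 532899 = 1, so (x, y) = (730, 27) solves the equation, and by the theorem it is the least positive solution.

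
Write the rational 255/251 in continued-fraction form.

Run the Euclidean algorithm on 255 and 251; the successive quotients are the partial quotients a_0, a_1, ... (each step inverts the fractional part left over by the previous one):
  255 = 1*251 + 4, so a_0 = 1.
  251 = 62*4 + 3, so a_1 = 62.
  4 = 1*3 + 1, so a_2 = 1.
  3 = 3*1 + 0, so a_3 = 3.
The remainder reaches 0 after 4 divisions, so the expansion has 4 partial quotients, read off in order.

[1; 62, 1, 3]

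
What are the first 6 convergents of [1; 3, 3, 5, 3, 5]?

1/1, 4/3, 13/10, 69/53, 220/169, 1169/898

Using the convergent recurrence p_i = a_i*p_{i-1} + p_{i-2}, q_i = a_i*q_{i-1} + q_{i-2} with p_{-2}=0, p_{-1}=1, q_{-2}=1, q_{-1}=0:
  i=0: a_0=1, p_0 = 1*1 + 0 = 1, q_0 = 1*0 + 1 = 1.
  i=1: a_1=3, p_1 = 3*1 + 1 = 4, q_1 = 3*1 + 0 = 3.
  i=2: a_2=3, p_2 = 3*4 + 1 = 13, q_2 = 3*3 + 1 = 10.
  i=3: a_3=5, p_3 = 5*13 + 4 = 69, q_3 = 5*10 + 3 = 53.
  i=4: a_4=3, p_4 = 3*69 + 13 = 220, q_4 = 3*53 + 10 = 169.
  i=5: a_5=5, p_5 = 5*220 + 69 = 1169, q_5 = 5*169 + 53 = 898.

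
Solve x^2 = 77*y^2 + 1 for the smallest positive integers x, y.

First expand sqrt(77) as a continued fraction. With x_i = (sqrt(77) + m_i)/d_i and (m_0, d_0) = (0, 1): a_0 = floor(sqrt(77)) = 8, since 8^2 = 64 <= 77 < 81 = 9^2.
Iterate m_{i+1} = d_i*a_i - m_i, d_{i+1} = (77 - m_{i+1}^2)/d_i, a_{i+1} = floor((a_0 + m_{i+1})/d_{i+1}):
  m_1 = 1*8 - 0 = 8, d_1 = (77 - 8^2)/1 = 13/1 = 13, a_1 = floor((8 + 8)/13) = 1.
  m_2 = 13*1 - 8 = 5, d_2 = (77 - 5^2)/13 = 52/13 = 4, a_2 = floor((8 + 5)/4) = 3.
  m_3 = 4*3 - 5 = 7, d_3 = (77 - 7^2)/4 = 28/4 = 7, a_3 = floor((8 + 7)/7) = 2.
  m_4 = 7*2 - 7 = 7, d_4 = (77 - 7^2)/7 = 28/7 = 4, a_4 = floor((8 + 7)/4) = 3.
  m_5 = 4*3 - 7 = 5, d_5 = (77 - 5^2)/4 = 52/4 = 13, a_5 = floor((8 + 5)/13) = 1.
  m_6 = 13*1 - 5 = 8, d_6 = (77 - 8^2)/13 = 13/13 = 1, a_6 = floor((8 + 8)/1) = 16.
  m_7 = 1*16 - 8 = 8, d_7 = (77 - 8^2)/1 = 13/1 = 13: (m_7, d_7) = (m_1, d_1) = (8, 13), so from here the quotients repeat a_1, ..., a_6; the period length is 6.
So sqrt(77) = [8; (1, 3, 2, 3, 1, 16)] with period length k = 6.
k is even, so the fundamental solution of x^2 - 77y^2 = 1 is (p_{k-1}, q_{k-1}) = (p_5, q_5); compute convergents through index 5.
Convergents (p_i = a_i*p_{i-1} + p_{i-2}, q_i = a_i*q_{i-1} + q_{i-2} with p_{-2}=0, p_{-1}=1, q_{-2}=1, q_{-1}=0):
  i=0: a_0=8, p_0 = 8*1 + 0 = 8, q_0 = 8*0 + 1 = 1.
  i=1: a_1=1, p_1 = 1*8 + 1 = 9, q_1 = 1*1 + 0 = 1.
  i=2: a_2=3, p_2 = 3*9 + 8 = 35, q_2 = 3*1 + 1 = 4.
  i=3: a_3=2, p_3 = 2*35 + 9 = 79, q_3 = 2*4 + 1 = 9.
  i=4: a_4=3, p_4 = 3*79 + 35 = 272, q_4 = 3*9 + 4 = 31.
  i=5: a_5=1, p_5 = 1*272 + 79 = 351, q_5 = 1*31 + 9 = 40.
Check: 351^2 - 77*40^2 = 123201 - 123200 = 1, so (x, y) = (351, 40) solves the equation, and by the theorem it is the least positive solution.

(x, y) = (351, 40)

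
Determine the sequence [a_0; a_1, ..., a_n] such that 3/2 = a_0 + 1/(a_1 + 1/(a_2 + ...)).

[1; 2]

Run the Euclidean algorithm on 3 and 2; the successive quotients are the partial quotients a_0, a_1, ... (each step inverts the fractional part left over by the previous one):
  3 = 1*2 + 1, so a_0 = 1.
  2 = 2*1 + 0, so a_1 = 2.
The remainder reaches 0 after 2 divisions, so the expansion has 2 partial quotients, read off in order.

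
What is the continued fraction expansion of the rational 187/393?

Run the Euclidean algorithm on 187 and 393; the successive quotients are the partial quotients a_0, a_1, ... (each step inverts the fractional part left over by the previous one):
  187 = 0*393 + 187, so a_0 = 0.
  393 = 2*187 + 19, so a_1 = 2.
  187 = 9*19 + 16, so a_2 = 9.
  19 = 1*16 + 3, so a_3 = 1.
  16 = 5*3 + 1, so a_4 = 5.
  3 = 3*1 + 0, so a_5 = 3.
The remainder reaches 0 after 6 divisions, so the expansion has 6 partial quotients, read off in order.

[0; 2, 9, 1, 5, 3]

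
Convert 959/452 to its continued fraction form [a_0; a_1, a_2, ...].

[2; 8, 4, 1, 1, 2, 2]

Run the Euclidean algorithm on 959 and 452; the successive quotients are the partial quotients a_0, a_1, ... (each step inverts the fractional part left over by the previous one):
  959 = 2*452 + 55, so a_0 = 2.
  452 = 8*55 + 12, so a_1 = 8.
  55 = 4*12 + 7, so a_2 = 4.
  12 = 1*7 + 5, so a_3 = 1.
  7 = 1*5 + 2, so a_4 = 1.
  5 = 2*2 + 1, so a_5 = 2.
  2 = 2*1 + 0, so a_6 = 2.
The remainder reaches 0 after 7 divisions, so the expansion has 7 partial quotients, read off in order.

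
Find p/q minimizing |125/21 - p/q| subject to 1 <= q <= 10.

6/1

Expand x = 125/21 as a continued fraction with the Euclidean algorithm:
  125 = 5*21 + 20, so a_0 = 5.
  21 = 1*20 + 1, so a_1 = 1.
  20 = 20*1 + 0, so a_2 = 20.
so x = [5; 1, 20].
Convergents (p_i = a_i*p_{i-1} + p_{i-2}, q_i = a_i*q_{i-1} + q_{i-2} with p_{-2}=0, p_{-1}=1, q_{-2}=1, q_{-1}=0), until the denominator exceeds 10:
  i=0: a_0=5, p_0 = 5*1 + 0 = 5, q_0 = 5*0 + 1 = 1.
  i=1: a_1=1, p_1 = 1*5 + 1 = 6, q_1 = 1*1 + 0 = 1.
  i=2: a_2=20, p_2 = 20*6 + 5 = 125, q_2 = 20*1 + 1 = 21.
q_2 = 21 > 10, so the last convergent with denominator <= 10 is p_1/q_1 = 6/1.
The closest fraction with denominator <= 10 is either p_1/q_1 or the intermediate fraction (k*p_1 + p_0)/(k*q_1 + q_0) with the largest k >= 1 whose denominator stays <= 10; these approach x as k grows, and every other convergent or intermediate fraction in range is farther away.
Largest k: floor((10 - q_0)/q_1) = floor((10 - 1)/1) = 9.
That gives (9*6 + 5)/(9*1 + 1) = 59/10.
Compare the errors: |x - 6/1| = |125*1 - 6*21|/(21*1) = 1/21, and |x - 59/10| = |125*10 - 59*21|/(21*10) = 11/210.
Cross-multiplying, 1*210 = 210 < 231 = 11*21, so 1/21 is smaller: the convergent 6/1 is closer to x than 59/10.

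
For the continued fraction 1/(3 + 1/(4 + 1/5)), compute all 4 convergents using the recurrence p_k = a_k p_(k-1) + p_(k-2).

0/1, 1/3, 4/13, 21/68

Using the convergent recurrence p_i = a_i*p_{i-1} + p_{i-2}, q_i = a_i*q_{i-1} + q_{i-2} with p_{-2}=0, p_{-1}=1, q_{-2}=1, q_{-1}=0:
  i=0: a_0=0, p_0 = 0*1 + 0 = 0, q_0 = 0*0 + 1 = 1.
  i=1: a_1=3, p_1 = 3*0 + 1 = 1, q_1 = 3*1 + 0 = 3.
  i=2: a_2=4, p_2 = 4*1 + 0 = 4, q_2 = 4*3 + 1 = 13.
  i=3: a_3=5, p_3 = 5*4 + 1 = 21, q_3 = 5*13 + 3 = 68.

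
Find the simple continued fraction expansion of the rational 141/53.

Run the Euclidean algorithm on 141 and 53; the successive quotients are the partial quotients a_0, a_1, ... (each step inverts the fractional part left over by the previous one):
  141 = 2*53 + 35, so a_0 = 2.
  53 = 1*35 + 18, so a_1 = 1.
  35 = 1*18 + 17, so a_2 = 1.
  18 = 1*17 + 1, so a_3 = 1.
  17 = 17*1 + 0, so a_4 = 17.
The remainder reaches 0 after 5 divisions, so the expansion has 5 partial quotients, read off in order.

[2; 1, 1, 1, 17]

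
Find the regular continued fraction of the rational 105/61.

Run the Euclidean algorithm on 105 and 61; the successive quotients are the partial quotients a_0, a_1, ... (each step inverts the fractional part left over by the previous one):
  105 = 1*61 + 44, so a_0 = 1.
  61 = 1*44 + 17, so a_1 = 1.
  44 = 2*17 + 10, so a_2 = 2.
  17 = 1*10 + 7, so a_3 = 1.
  10 = 1*7 + 3, so a_4 = 1.
  7 = 2*3 + 1, so a_5 = 2.
  3 = 3*1 + 0, so a_6 = 3.
The remainder reaches 0 after 7 divisions, so the expansion has 7 partial quotients, read off in order.

[1; 1, 2, 1, 1, 2, 3]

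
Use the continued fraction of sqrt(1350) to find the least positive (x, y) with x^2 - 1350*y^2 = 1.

First expand sqrt(1350) as a continued fraction. With x_i = (sqrt(1350) + m_i)/d_i and (m_0, d_0) = (0, 1): a_0 = floor(sqrt(1350)) = 36, since 36^2 = 1296 <= 1350 < 1369 = 37^2.
Iterate m_{i+1} = d_i*a_i - m_i, d_{i+1} = (1350 - m_{i+1}^2)/d_i, a_{i+1} = floor((a_0 + m_{i+1})/d_{i+1}):
  m_1 = 1*36 - 0 = 36, d_1 = (1350 - 36^2)/1 = 54/1 = 54, a_1 = floor((36 + 36)/54) = 1.
  m_2 = 54*1 - 36 = 18, d_2 = (1350 - 18^2)/54 = 1026/54 = 19, a_2 = floor((36 + 18)/19) = 2.
  m_3 = 19*2 - 18 = 20, d_3 = (1350 - 20^2)/19 = 950/19 = 50, a_3 = floor((36 + 20)/50) = 1.
  m_4 = 50*1 - 20 = 30, d_4 = (1350 - 30^2)/50 = 450/50 = 9, a_4 = floor((36 + 30)/9) = 7.
  m_5 = 9*7 - 30 = 33, d_5 = (1350 - 33^2)/9 = 261/9 = 29, a_5 = floor((36 + 33)/29) = 2.
  m_6 = 29*2 - 33 = 25, d_6 = (1350 - 25^2)/29 = 725/29 = 25, a_6 = floor((36 + 25)/25) = 2.
  m_7 = 25*2 - 25 = 25, d_7 = (1350 - 25^2)/25 = 725/25 = 29, a_7 = floor((36 + 25)/29) = 2.
  m_8 = 29*2 - 25 = 33, d_8 = (1350 - 33^2)/29 = 261/29 = 9, a_8 = floor((36 + 33)/9) = 7.
  m_9 = 9*7 - 33 = 30, d_9 = (1350 - 30^2)/9 = 450/9 = 50, a_9 = floor((36 + 30)/50) = 1.
  m_10 = 50*1 - 30 = 20, d_10 = (1350 - 20^2)/50 = 950/50 = 19, a_10 = floor((36 + 20)/19) = 2.
  m_11 = 19*2 - 20 = 18, d_11 = (1350 - 18^2)/19 = 1026/19 = 54, a_11 = floor((36 + 18)/54) = 1.
  m_12 = 54*1 - 18 = 36, d_12 = (1350 - 36^2)/54 = 54/54 = 1, a_12 = floor((36 + 36)/1) = 72.
  m_13 = 1*72 - 36 = 36, d_13 = (1350 - 36^2)/1 = 54/1 = 54: (m_13, d_13) = (m_1, d_1) = (36, 54), so from here the quotients repeat a_1, ..., a_12; the period length is 12.
So sqrt(1350) = [36; (1, 2, 1, 7, 2, 2, 2, 7, 1, 2, 1, 72)] with period length k = 12.
k is even, so the fundamental solution of x^2 - 1350y^2 = 1 is (p_{k-1}, q_{k-1}) = (p_11, q_11); compute convergents through index 11.
Convergents (p_i = a_i*p_{i-1} + p_{i-2}, q_i = a_i*q_{i-1} + q_{i-2} with p_{-2}=0, p_{-1}=1, q_{-2}=1, q_{-1}=0):
  i=0: a_0=36, p_0 = 36*1 + 0 = 36, q_0 = 36*0 + 1 = 1.
  i=1: a_1=1, p_1 = 1*36 + 1 = 37, q_1 = 1*1 + 0 = 1.
  i=2: a_2=2, p_2 = 2*37 + 36 = 110, q_2 = 2*1 + 1 = 3.
  i=3: a_3=1, p_3 = 1*110 + 37 = 147, q_3 = 1*3 + 1 = 4.
  i=4: a_4=7, p_4 = 7*147 + 110 = 1139, q_4 = 7*4 + 3 = 31.
  i=5: a_5=2, p_5 = 2*1139 + 147 = 2425, q_5 = 2*31 + 4 = 66.
  i=6: a_6=2, p_6 = 2*2425 + 1139 = 5989, q_6 = 2*66 + 31 = 163.
  i=7: a_7=2, p_7 = 2*5989 + 2425 = 14403, q_7 = 2*163 + 66 = 392.
  i=8: a_8=7, p_8 = 7*14403 + 5989 = 106810, q_8 = 7*392 + 163 = 2907.
  i=9: a_9=1, p_9 = 1*106810 + 14403 = 121213, q_9 = 1*2907 + 392 = 3299.
  i=10: a_10=2, p_10 = 2*121213 + 106810 = 349236, q_10 = 2*3299 + 2907 = 9505.
  i=11: a_11=1, p_11 = 1*349236 + 121213 = 470449, q_11 = 1*9505 + 3299 = 12804.
Check: 470449^2 - 1350*12804^2 = 221322261601 - 221322261600 = 1, so (x, y) = (470449, 12804) solves the equation, and by the theorem it is the least positive solution.

(x, y) = (470449, 12804)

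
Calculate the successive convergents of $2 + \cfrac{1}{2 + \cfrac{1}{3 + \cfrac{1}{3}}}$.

Using the convergent recurrence p_i = a_i*p_{i-1} + p_{i-2}, q_i = a_i*q_{i-1} + q_{i-2} with p_{-2}=0, p_{-1}=1, q_{-2}=1, q_{-1}=0:
  i=0: a_0=2, p_0 = 2*1 + 0 = 2, q_0 = 2*0 + 1 = 1.
  i=1: a_1=2, p_1 = 2*2 + 1 = 5, q_1 = 2*1 + 0 = 2.
  i=2: a_2=3, p_2 = 3*5 + 2 = 17, q_2 = 3*2 + 1 = 7.
  i=3: a_3=3, p_3 = 3*17 + 5 = 56, q_3 = 3*7 + 2 = 23.

2/1, 5/2, 17/7, 56/23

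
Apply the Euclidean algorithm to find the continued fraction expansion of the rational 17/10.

Run the Euclidean algorithm on 17 and 10; the successive quotients are the partial quotients a_0, a_1, ... (each step inverts the fractional part left over by the previous one):
  17 = 1*10 + 7, so a_0 = 1.
  10 = 1*7 + 3, so a_1 = 1.
  7 = 2*3 + 1, so a_2 = 2.
  3 = 3*1 + 0, so a_3 = 3.
The remainder reaches 0 after 4 divisions, so the expansion has 4 partial quotients, read off in order.

[1; 1, 2, 3]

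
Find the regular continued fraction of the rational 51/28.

[1; 1, 4, 1, 1, 2]

Run the Euclidean algorithm on 51 and 28; the successive quotients are the partial quotients a_0, a_1, ... (each step inverts the fractional part left over by the previous one):
  51 = 1*28 + 23, so a_0 = 1.
  28 = 1*23 + 5, so a_1 = 1.
  23 = 4*5 + 3, so a_2 = 4.
  5 = 1*3 + 2, so a_3 = 1.
  3 = 1*2 + 1, so a_4 = 1.
  2 = 2*1 + 0, so a_5 = 2.
The remainder reaches 0 after 6 divisions, so the expansion has 6 partial quotients, read off in order.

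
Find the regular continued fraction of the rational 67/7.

Run the Euclidean algorithm on 67 and 7; the successive quotients are the partial quotients a_0, a_1, ... (each step inverts the fractional part left over by the previous one):
  67 = 9*7 + 4, so a_0 = 9.
  7 = 1*4 + 3, so a_1 = 1.
  4 = 1*3 + 1, so a_2 = 1.
  3 = 3*1 + 0, so a_3 = 3.
The remainder reaches 0 after 4 divisions, so the expansion has 4 partial quotients, read off in order.

[9; 1, 1, 3]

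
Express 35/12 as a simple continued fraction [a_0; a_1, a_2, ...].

Run the Euclidean algorithm on 35 and 12; the successive quotients are the partial quotients a_0, a_1, ... (each step inverts the fractional part left over by the previous one):
  35 = 2*12 + 11, so a_0 = 2.
  12 = 1*11 + 1, so a_1 = 1.
  11 = 11*1 + 0, so a_2 = 11.
The remainder reaches 0 after 3 divisions, so the expansion has 3 partial quotients, read off in order.

[2; 1, 11]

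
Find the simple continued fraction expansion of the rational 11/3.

[3; 1, 2]

Run the Euclidean algorithm on 11 and 3; the successive quotients are the partial quotients a_0, a_1, ... (each step inverts the fractional part left over by the previous one):
  11 = 3*3 + 2, so a_0 = 3.
  3 = 1*2 + 1, so a_1 = 1.
  2 = 2*1 + 0, so a_2 = 2.
The remainder reaches 0 after 3 divisions, so the expansion has 3 partial quotients, read off in order.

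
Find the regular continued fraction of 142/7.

Run the Euclidean algorithm on 142 and 7; the successive quotients are the partial quotients a_0, a_1, ... (each step inverts the fractional part left over by the previous one):
  142 = 20*7 + 2, so a_0 = 20.
  7 = 3*2 + 1, so a_1 = 3.
  2 = 2*1 + 0, so a_2 = 2.
The remainder reaches 0 after 3 divisions, so the expansion has 3 partial quotients, read off in order.

[20; 3, 2]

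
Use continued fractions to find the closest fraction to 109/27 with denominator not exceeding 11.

4/1

Expand x = 109/27 as a continued fraction with the Euclidean algorithm:
  109 = 4*27 + 1, so a_0 = 4.
  27 = 27*1 + 0, so a_1 = 27.
so x = [4; 27].
Convergents (p_i = a_i*p_{i-1} + p_{i-2}, q_i = a_i*q_{i-1} + q_{i-2} with p_{-2}=0, p_{-1}=1, q_{-2}=1, q_{-1}=0), until the denominator exceeds 11:
  i=0: a_0=4, p_0 = 4*1 + 0 = 4, q_0 = 4*0 + 1 = 1.
  i=1: a_1=27, p_1 = 27*4 + 1 = 109, q_1 = 27*1 + 0 = 27.
q_1 = 27 > 11, so the last convergent with denominator <= 11 is p_0/q_0 = 4/1.
The closest fraction with denominator <= 11 is either p_0/q_0 or the intermediate fraction (k*p_0 + p_{-1})/(k*q_0 + q_{-1}) with the largest k >= 1 whose denominator stays <= 11; these approach x as k grows, and every other convergent or intermediate fraction in range is farther away.
Largest k: floor((11 - q_{-1})/q_0) = floor((11 - 0)/1) = 11 (using the seeds p_{-1} = 1, q_{-1} = 0).
That gives (11*4 + 1)/(11*1 + 0) = 45/11.
Compare the errors: |x - 4/1| = |109*1 - 4*27|/(27*1) = 1/27, and |x - 45/11| = |109*11 - 45*27|/(27*11) = 16/297.
Cross-multiplying, 1*297 = 297 < 432 = 16*27, so 1/27 is smaller: the convergent 4/1 is closer to x than 45/11.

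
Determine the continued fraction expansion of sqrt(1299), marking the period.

[36; (24, 72)]

Write x_i = (sqrt(1299) + m_i)/d_i with (m_0, d_0) = (0, 1). a_0 = floor(sqrt(1299)) = 36, since 36^2 = 1296 <= 1299 < 1369 = 37^2.
Iterate m_{i+1} = d_i*a_i - m_i, d_{i+1} = (1299 - m_{i+1}^2)/d_i, a_{i+1} = floor((a_0 + m_{i+1})/d_{i+1}):
  m_1 = 1*36 - 0 = 36, d_1 = (1299 - 36^2)/1 = 3/1 = 3, a_1 = floor((36 + 36)/3) = 24.
  m_2 = 3*24 - 36 = 36, d_2 = (1299 - 36^2)/3 = 3/3 = 1, a_2 = floor((36 + 36)/1) = 72.
  m_3 = 1*72 - 36 = 36, d_3 = (1299 - 36^2)/1 = 3/1 = 3: (m_3, d_3) = (m_1, d_1) = (36, 3), so from here the quotients repeat a_1, a_2; the period length is 2.
Hence the expansion of sqrt(1299) is a_0 = 36 followed by the repeating block 24, 72 (period 2).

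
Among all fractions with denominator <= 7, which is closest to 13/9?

10/7

Expand x = 13/9 as a continued fraction with the Euclidean algorithm:
  13 = 1*9 + 4, so a_0 = 1.
  9 = 2*4 + 1, so a_1 = 2.
  4 = 4*1 + 0, so a_2 = 4.
so x = [1; 2, 4].
Convergents (p_i = a_i*p_{i-1} + p_{i-2}, q_i = a_i*q_{i-1} + q_{i-2} with p_{-2}=0, p_{-1}=1, q_{-2}=1, q_{-1}=0), until the denominator exceeds 7:
  i=0: a_0=1, p_0 = 1*1 + 0 = 1, q_0 = 1*0 + 1 = 1.
  i=1: a_1=2, p_1 = 2*1 + 1 = 3, q_1 = 2*1 + 0 = 2.
  i=2: a_2=4, p_2 = 4*3 + 1 = 13, q_2 = 4*2 + 1 = 9.
q_2 = 9 > 7, so the last convergent with denominator <= 7 is p_1/q_1 = 3/2.
The closest fraction with denominator <= 7 is either p_1/q_1 or the intermediate fraction (k*p_1 + p_0)/(k*q_1 + q_0) with the largest k >= 1 whose denominator stays <= 7; these approach x as k grows, and every other convergent or intermediate fraction in range is farther away.
Largest k: floor((7 - q_0)/q_1) = floor((7 - 1)/2) = 3.
That gives (3*3 + 1)/(3*2 + 1) = 10/7.
Compare the errors: |x - 3/2| = |13*2 - 3*9|/(9*2) = 1/18, and |x - 10/7| = |13*7 - 10*9|/(9*7) = 1/63.
Cross-multiplying, 1*18 = 18 < 63 = 1*63, so 1/63 is smaller: the intermediate fraction 10/7 is closer to x than 3/2.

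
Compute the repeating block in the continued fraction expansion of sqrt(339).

Write x_i = (sqrt(339) + m_i)/d_i with (m_0, d_0) = (0, 1). a_0 = floor(sqrt(339)) = 18, since 18^2 = 324 <= 339 < 361 = 19^2.
Iterate m_{i+1} = d_i*a_i - m_i, d_{i+1} = (339 - m_{i+1}^2)/d_i, a_{i+1} = floor((a_0 + m_{i+1})/d_{i+1}):
  m_1 = 1*18 - 0 = 18, d_1 = (339 - 18^2)/1 = 15/1 = 15, a_1 = floor((18 + 18)/15) = 2.
  m_2 = 15*2 - 18 = 12, d_2 = (339 - 12^2)/15 = 195/15 = 13, a_2 = floor((18 + 12)/13) = 2.
  m_3 = 13*2 - 12 = 14, d_3 = (339 - 14^2)/13 = 143/13 = 11, a_3 = floor((18 + 14)/11) = 2.
  m_4 = 11*2 - 14 = 8, d_4 = (339 - 8^2)/11 = 275/11 = 25, a_4 = floor((18 + 8)/25) = 1.
  m_5 = 25*1 - 8 = 17, d_5 = (339 - 17^2)/25 = 50/25 = 2, a_5 = floor((18 + 17)/2) = 17.
  m_6 = 2*17 - 17 = 17, d_6 = (339 - 17^2)/2 = 50/2 = 25, a_6 = floor((18 + 17)/25) = 1.
  m_7 = 25*1 - 17 = 8, d_7 = (339 - 8^2)/25 = 275/25 = 11, a_7 = floor((18 + 8)/11) = 2.
  m_8 = 11*2 - 8 = 14, d_8 = (339 - 14^2)/11 = 143/11 = 13, a_8 = floor((18 + 14)/13) = 2.
  m_9 = 13*2 - 14 = 12, d_9 = (339 - 12^2)/13 = 195/13 = 15, a_9 = floor((18 + 12)/15) = 2.
  m_10 = 15*2 - 12 = 18, d_10 = (339 - 18^2)/15 = 15/15 = 1, a_10 = floor((18 + 18)/1) = 36.
  m_11 = 1*36 - 18 = 18, d_11 = (339 - 18^2)/1 = 15/1 = 15: (m_11, d_11) = (m_1, d_1) = (18, 15), so from here the quotients repeat a_1, ..., a_10; the period length is 10.
Hence the expansion of sqrt(339) is a_0 = 18 followed by the repeating block 2, 2, 2, 1, 17, 1, 2, 2, 2, 36 (period 10).

[18; (2, 2, 2, 1, 17, 1, 2, 2, 2, 36)]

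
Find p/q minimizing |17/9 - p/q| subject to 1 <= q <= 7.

Expand x = 17/9 as a continued fraction with the Euclidean algorithm:
  17 = 1*9 + 8, so a_0 = 1.
  9 = 1*8 + 1, so a_1 = 1.
  8 = 8*1 + 0, so a_2 = 8.
so x = [1; 1, 8].
Convergents (p_i = a_i*p_{i-1} + p_{i-2}, q_i = a_i*q_{i-1} + q_{i-2} with p_{-2}=0, p_{-1}=1, q_{-2}=1, q_{-1}=0), until the denominator exceeds 7:
  i=0: a_0=1, p_0 = 1*1 + 0 = 1, q_0 = 1*0 + 1 = 1.
  i=1: a_1=1, p_1 = 1*1 + 1 = 2, q_1 = 1*1 + 0 = 1.
  i=2: a_2=8, p_2 = 8*2 + 1 = 17, q_2 = 8*1 + 1 = 9.
q_2 = 9 > 7, so the last convergent with denominator <= 7 is p_1/q_1 = 2/1.
The closest fraction with denominator <= 7 is either p_1/q_1 or the intermediate fraction (k*p_1 + p_0)/(k*q_1 + q_0) with the largest k >= 1 whose denominator stays <= 7; these approach x as k grows, and every other convergent or intermediate fraction in range is farther away.
Largest k: floor((7 - q_0)/q_1) = floor((7 - 1)/1) = 6.
That gives (6*2 + 1)/(6*1 + 1) = 13/7.
Compare the errors: |x - 2/1| = |17*1 - 2*9|/(9*1) = 1/9, and |x - 13/7| = |17*7 - 13*9|/(9*7) = 2/63.
Cross-multiplying, 2*9 = 18 < 63 = 1*63, so 2/63 is smaller: the intermediate fraction 13/7 is closer to x than 2/1.

13/7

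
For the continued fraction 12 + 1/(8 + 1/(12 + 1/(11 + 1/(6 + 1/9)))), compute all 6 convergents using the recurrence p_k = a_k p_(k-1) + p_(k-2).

12/1, 97/8, 1176/97, 13033/1075, 79374/6547, 727399/59998

Using the convergent recurrence p_i = a_i*p_{i-1} + p_{i-2}, q_i = a_i*q_{i-1} + q_{i-2} with p_{-2}=0, p_{-1}=1, q_{-2}=1, q_{-1}=0:
  i=0: a_0=12, p_0 = 12*1 + 0 = 12, q_0 = 12*0 + 1 = 1.
  i=1: a_1=8, p_1 = 8*12 + 1 = 97, q_1 = 8*1 + 0 = 8.
  i=2: a_2=12, p_2 = 12*97 + 12 = 1176, q_2 = 12*8 + 1 = 97.
  i=3: a_3=11, p_3 = 11*1176 + 97 = 13033, q_3 = 11*97 + 8 = 1075.
  i=4: a_4=6, p_4 = 6*13033 + 1176 = 79374, q_4 = 6*1075 + 97 = 6547.
  i=5: a_5=9, p_5 = 9*79374 + 13033 = 727399, q_5 = 9*6547 + 1075 = 59998.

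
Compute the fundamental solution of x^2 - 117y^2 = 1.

First expand sqrt(117) as a continued fraction. With x_i = (sqrt(117) + m_i)/d_i and (m_0, d_0) = (0, 1): a_0 = floor(sqrt(117)) = 10, since 10^2 = 100 <= 117 < 121 = 11^2.
Iterate m_{i+1} = d_i*a_i - m_i, d_{i+1} = (117 - m_{i+1}^2)/d_i, a_{i+1} = floor((a_0 + m_{i+1})/d_{i+1}):
  m_1 = 1*10 - 0 = 10, d_1 = (117 - 10^2)/1 = 17/1 = 17, a_1 = floor((10 + 10)/17) = 1.
  m_2 = 17*1 - 10 = 7, d_2 = (117 - 7^2)/17 = 68/17 = 4, a_2 = floor((10 + 7)/4) = 4.
  m_3 = 4*4 - 7 = 9, d_3 = (117 - 9^2)/4 = 36/4 = 9, a_3 = floor((10 + 9)/9) = 2.
  m_4 = 9*2 - 9 = 9, d_4 = (117 - 9^2)/9 = 36/9 = 4, a_4 = floor((10 + 9)/4) = 4.
  m_5 = 4*4 - 9 = 7, d_5 = (117 - 7^2)/4 = 68/4 = 17, a_5 = floor((10 + 7)/17) = 1.
  m_6 = 17*1 - 7 = 10, d_6 = (117 - 10^2)/17 = 17/17 = 1, a_6 = floor((10 + 10)/1) = 20.
  m_7 = 1*20 - 10 = 10, d_7 = (117 - 10^2)/1 = 17/1 = 17: (m_7, d_7) = (m_1, d_1) = (10, 17), so from here the quotients repeat a_1, ..., a_6; the period length is 6.
So sqrt(117) = [10; (1, 4, 2, 4, 1, 20)] with period length k = 6.
k is even, so the fundamental solution of x^2 - 117y^2 = 1 is (p_{k-1}, q_{k-1}) = (p_5, q_5); compute convergents through index 5.
Convergents (p_i = a_i*p_{i-1} + p_{i-2}, q_i = a_i*q_{i-1} + q_{i-2} with p_{-2}=0, p_{-1}=1, q_{-2}=1, q_{-1}=0):
  i=0: a_0=10, p_0 = 10*1 + 0 = 10, q_0 = 10*0 + 1 = 1.
  i=1: a_1=1, p_1 = 1*10 + 1 = 11, q_1 = 1*1 + 0 = 1.
  i=2: a_2=4, p_2 = 4*11 + 10 = 54, q_2 = 4*1 + 1 = 5.
  i=3: a_3=2, p_3 = 2*54 + 11 = 119, q_3 = 2*5 + 1 = 11.
  i=4: a_4=4, p_4 = 4*119 + 54 = 530, q_4 = 4*11 + 5 = 49.
  i=5: a_5=1, p_5 = 1*530 + 119 = 649, q_5 = 1*49 + 11 = 60.
Check: 649^2 - 117*60^2 = 421201 - 421200 = 1, so (x, y) = (649, 60) solves the equation, and by the theorem it is the least positive solution.

(x, y) = (649, 60)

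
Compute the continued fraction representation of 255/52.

Run the Euclidean algorithm on 255 and 52; the successive quotients are the partial quotients a_0, a_1, ... (each step inverts the fractional part left over by the previous one):
  255 = 4*52 + 47, so a_0 = 4.
  52 = 1*47 + 5, so a_1 = 1.
  47 = 9*5 + 2, so a_2 = 9.
  5 = 2*2 + 1, so a_3 = 2.
  2 = 2*1 + 0, so a_4 = 2.
The remainder reaches 0 after 5 divisions, so the expansion has 5 partial quotients, read off in order.

[4; 1, 9, 2, 2]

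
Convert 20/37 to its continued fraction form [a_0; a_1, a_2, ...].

Run the Euclidean algorithm on 20 and 37; the successive quotients are the partial quotients a_0, a_1, ... (each step inverts the fractional part left over by the previous one):
  20 = 0*37 + 20, so a_0 = 0.
  37 = 1*20 + 17, so a_1 = 1.
  20 = 1*17 + 3, so a_2 = 1.
  17 = 5*3 + 2, so a_3 = 5.
  3 = 1*2 + 1, so a_4 = 1.
  2 = 2*1 + 0, so a_5 = 2.
The remainder reaches 0 after 6 divisions, so the expansion has 6 partial quotients, read off in order.

[0; 1, 1, 5, 1, 2]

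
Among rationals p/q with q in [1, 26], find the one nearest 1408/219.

45/7

Expand x = 1408/219 as a continued fraction with the Euclidean algorithm:
  1408 = 6*219 + 94, so a_0 = 6.
  219 = 2*94 + 31, so a_1 = 2.
  94 = 3*31 + 1, so a_2 = 3.
  31 = 31*1 + 0, so a_3 = 31.
so x = [6; 2, 3, 31].
Convergents (p_i = a_i*p_{i-1} + p_{i-2}, q_i = a_i*q_{i-1} + q_{i-2} with p_{-2}=0, p_{-1}=1, q_{-2}=1, q_{-1}=0), until the denominator exceeds 26:
  i=0: a_0=6, p_0 = 6*1 + 0 = 6, q_0 = 6*0 + 1 = 1.
  i=1: a_1=2, p_1 = 2*6 + 1 = 13, q_1 = 2*1 + 0 = 2.
  i=2: a_2=3, p_2 = 3*13 + 6 = 45, q_2 = 3*2 + 1 = 7.
  i=3: a_3=31, p_3 = 31*45 + 13 = 1408, q_3 = 31*7 + 2 = 219.
q_3 = 219 > 26, so the last convergent with denominator <= 26 is p_2/q_2 = 45/7.
The closest fraction with denominator <= 26 is either p_2/q_2 or the intermediate fraction (k*p_2 + p_1)/(k*q_2 + q_1) with the largest k >= 1 whose denominator stays <= 26; these approach x as k grows, and every other convergent or intermediate fraction in range is farther away.
Largest k: floor((26 - q_1)/q_2) = floor((26 - 2)/7) = 3.
That gives (3*45 + 13)/(3*7 + 2) = 148/23.
Compare the errors: |x - 45/7| = |1408*7 - 45*219|/(219*7) = 1/1533, and |x - 148/23| = |1408*23 - 148*219|/(219*23) = 28/5037.
Cross-multiplying, 1*5037 = 5037 < 42924 = 28*1533, so 1/1533 is smaller: the convergent 45/7 is closer to x than 148/23.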